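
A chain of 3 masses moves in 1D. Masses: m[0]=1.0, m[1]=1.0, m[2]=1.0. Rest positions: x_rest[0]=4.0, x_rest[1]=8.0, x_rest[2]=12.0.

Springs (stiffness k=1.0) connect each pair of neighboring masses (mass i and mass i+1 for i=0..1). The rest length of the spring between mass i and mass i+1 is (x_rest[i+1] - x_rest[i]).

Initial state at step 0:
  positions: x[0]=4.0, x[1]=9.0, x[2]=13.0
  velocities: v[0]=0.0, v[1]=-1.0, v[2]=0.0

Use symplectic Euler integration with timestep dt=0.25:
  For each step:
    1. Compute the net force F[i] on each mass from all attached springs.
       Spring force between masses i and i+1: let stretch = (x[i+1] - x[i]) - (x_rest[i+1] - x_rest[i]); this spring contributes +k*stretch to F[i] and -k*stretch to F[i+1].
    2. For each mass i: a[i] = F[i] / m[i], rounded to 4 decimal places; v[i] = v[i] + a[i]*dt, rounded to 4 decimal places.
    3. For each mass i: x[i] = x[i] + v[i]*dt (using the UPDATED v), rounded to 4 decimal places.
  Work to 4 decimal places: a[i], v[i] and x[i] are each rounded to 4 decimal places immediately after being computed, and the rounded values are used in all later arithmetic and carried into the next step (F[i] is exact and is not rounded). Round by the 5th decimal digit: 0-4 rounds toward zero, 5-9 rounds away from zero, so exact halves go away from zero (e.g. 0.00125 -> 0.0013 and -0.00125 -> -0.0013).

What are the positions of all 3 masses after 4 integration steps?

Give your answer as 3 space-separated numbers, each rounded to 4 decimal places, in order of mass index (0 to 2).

Step 0: x=[4.0000 9.0000 13.0000] v=[0.0000 -1.0000 0.0000]
Step 1: x=[4.0625 8.6875 13.0000] v=[0.2500 -1.2500 0.0000]
Step 2: x=[4.1641 8.3555 12.9805] v=[0.4063 -1.3281 -0.0781]
Step 3: x=[4.2777 8.0506 12.9219] v=[0.4542 -1.2197 -0.2344]
Step 4: x=[4.3771 7.8143 12.8089] v=[0.3974 -0.9451 -0.4522]

Answer: 4.3771 7.8143 12.8089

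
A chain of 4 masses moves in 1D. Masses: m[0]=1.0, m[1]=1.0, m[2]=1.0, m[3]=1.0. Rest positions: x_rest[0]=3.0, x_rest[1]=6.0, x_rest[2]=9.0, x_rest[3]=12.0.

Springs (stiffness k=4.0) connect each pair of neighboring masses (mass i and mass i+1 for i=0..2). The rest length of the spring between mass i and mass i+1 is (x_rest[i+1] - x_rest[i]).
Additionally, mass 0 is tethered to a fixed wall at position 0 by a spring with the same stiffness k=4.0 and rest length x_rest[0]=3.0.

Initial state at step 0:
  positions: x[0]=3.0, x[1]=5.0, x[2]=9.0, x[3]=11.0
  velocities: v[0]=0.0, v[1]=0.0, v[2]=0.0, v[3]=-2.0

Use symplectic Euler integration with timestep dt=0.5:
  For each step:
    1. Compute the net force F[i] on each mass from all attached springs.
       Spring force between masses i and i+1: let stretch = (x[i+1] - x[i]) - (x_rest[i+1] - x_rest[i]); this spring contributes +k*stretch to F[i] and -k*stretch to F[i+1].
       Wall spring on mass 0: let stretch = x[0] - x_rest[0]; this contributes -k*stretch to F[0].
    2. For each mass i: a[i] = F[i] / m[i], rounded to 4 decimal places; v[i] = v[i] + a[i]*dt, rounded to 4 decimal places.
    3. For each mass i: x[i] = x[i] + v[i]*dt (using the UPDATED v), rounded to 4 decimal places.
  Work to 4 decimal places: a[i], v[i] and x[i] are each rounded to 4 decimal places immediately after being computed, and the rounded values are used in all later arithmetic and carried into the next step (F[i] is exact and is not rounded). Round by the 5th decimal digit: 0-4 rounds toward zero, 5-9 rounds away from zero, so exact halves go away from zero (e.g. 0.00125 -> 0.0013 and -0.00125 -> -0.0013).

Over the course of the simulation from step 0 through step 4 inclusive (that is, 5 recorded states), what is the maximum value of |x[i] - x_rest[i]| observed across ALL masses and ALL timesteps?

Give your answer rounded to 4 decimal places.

Answer: 2.0000

Derivation:
Step 0: x=[3.0000 5.0000 9.0000 11.0000] v=[0.0000 0.0000 0.0000 -2.0000]
Step 1: x=[2.0000 7.0000 7.0000 11.0000] v=[-2.0000 4.0000 -4.0000 0.0000]
Step 2: x=[4.0000 4.0000 9.0000 10.0000] v=[4.0000 -6.0000 4.0000 -2.0000]
Step 3: x=[2.0000 6.0000 7.0000 11.0000] v=[-4.0000 4.0000 -4.0000 2.0000]
Step 4: x=[2.0000 5.0000 8.0000 11.0000] v=[0.0000 -2.0000 2.0000 0.0000]
Max displacement = 2.0000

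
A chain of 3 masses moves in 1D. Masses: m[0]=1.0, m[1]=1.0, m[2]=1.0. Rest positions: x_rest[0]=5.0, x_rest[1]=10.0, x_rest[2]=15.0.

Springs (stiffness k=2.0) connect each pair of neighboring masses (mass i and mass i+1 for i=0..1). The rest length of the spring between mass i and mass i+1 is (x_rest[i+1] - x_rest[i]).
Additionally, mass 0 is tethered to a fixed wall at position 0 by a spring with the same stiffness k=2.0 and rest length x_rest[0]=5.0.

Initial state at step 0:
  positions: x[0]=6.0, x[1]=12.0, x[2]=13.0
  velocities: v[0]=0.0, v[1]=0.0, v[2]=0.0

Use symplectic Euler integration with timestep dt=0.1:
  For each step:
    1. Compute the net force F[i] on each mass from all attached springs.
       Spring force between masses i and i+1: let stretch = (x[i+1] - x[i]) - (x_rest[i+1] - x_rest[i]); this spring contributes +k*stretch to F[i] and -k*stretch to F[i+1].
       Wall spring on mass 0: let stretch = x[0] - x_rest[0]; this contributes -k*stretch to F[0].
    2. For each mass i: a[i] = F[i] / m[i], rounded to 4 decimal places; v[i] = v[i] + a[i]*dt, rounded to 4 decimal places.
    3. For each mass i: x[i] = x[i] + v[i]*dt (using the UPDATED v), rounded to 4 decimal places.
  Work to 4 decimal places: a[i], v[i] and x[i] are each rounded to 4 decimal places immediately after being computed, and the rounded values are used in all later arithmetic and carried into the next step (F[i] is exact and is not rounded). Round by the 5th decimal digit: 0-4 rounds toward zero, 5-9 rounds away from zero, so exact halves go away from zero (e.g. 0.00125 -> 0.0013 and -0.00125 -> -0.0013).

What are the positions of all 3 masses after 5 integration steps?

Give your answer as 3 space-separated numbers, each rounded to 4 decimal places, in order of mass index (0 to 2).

Step 0: x=[6.0000 12.0000 13.0000] v=[0.0000 0.0000 0.0000]
Step 1: x=[6.0000 11.9000 13.0800] v=[0.0000 -1.0000 0.8000]
Step 2: x=[5.9980 11.7056 13.2364] v=[-0.0200 -1.9440 1.5640]
Step 3: x=[5.9902 11.4277 13.4622] v=[-0.0781 -2.7794 2.2578]
Step 4: x=[5.9713 11.0817 13.7473] v=[-0.1886 -3.4600 2.8509]
Step 5: x=[5.9352 10.6868 14.0791] v=[-0.3608 -3.9490 3.3178]

Answer: 5.9352 10.6868 14.0791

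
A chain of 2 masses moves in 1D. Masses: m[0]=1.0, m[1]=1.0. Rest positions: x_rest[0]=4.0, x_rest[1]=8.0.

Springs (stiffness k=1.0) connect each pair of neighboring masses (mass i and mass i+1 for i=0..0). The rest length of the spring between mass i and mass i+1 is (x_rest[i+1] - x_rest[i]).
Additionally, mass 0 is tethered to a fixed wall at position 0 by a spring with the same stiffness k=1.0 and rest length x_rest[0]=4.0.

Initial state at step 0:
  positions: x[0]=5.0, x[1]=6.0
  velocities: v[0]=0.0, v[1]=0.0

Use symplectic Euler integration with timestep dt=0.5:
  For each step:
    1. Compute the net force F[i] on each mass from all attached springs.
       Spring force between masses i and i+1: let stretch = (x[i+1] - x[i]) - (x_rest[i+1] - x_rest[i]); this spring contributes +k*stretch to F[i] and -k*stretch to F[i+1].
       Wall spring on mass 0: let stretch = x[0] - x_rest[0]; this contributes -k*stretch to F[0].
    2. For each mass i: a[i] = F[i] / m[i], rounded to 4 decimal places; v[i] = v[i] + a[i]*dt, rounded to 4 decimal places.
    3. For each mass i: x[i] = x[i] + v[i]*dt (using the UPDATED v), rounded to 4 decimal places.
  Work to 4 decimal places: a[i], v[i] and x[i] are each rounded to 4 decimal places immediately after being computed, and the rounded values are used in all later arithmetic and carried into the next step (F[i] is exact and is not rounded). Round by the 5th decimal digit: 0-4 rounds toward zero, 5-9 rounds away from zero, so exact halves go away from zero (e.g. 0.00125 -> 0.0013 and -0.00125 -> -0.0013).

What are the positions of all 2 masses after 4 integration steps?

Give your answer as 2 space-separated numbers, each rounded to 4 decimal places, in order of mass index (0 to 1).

Step 0: x=[5.0000 6.0000] v=[0.0000 0.0000]
Step 1: x=[4.0000 6.7500] v=[-2.0000 1.5000]
Step 2: x=[2.6875 7.8125] v=[-2.6250 2.1250]
Step 3: x=[1.9844 8.5938] v=[-1.4063 1.5625]
Step 4: x=[2.4375 8.7227] v=[0.9062 0.2578]

Answer: 2.4375 8.7227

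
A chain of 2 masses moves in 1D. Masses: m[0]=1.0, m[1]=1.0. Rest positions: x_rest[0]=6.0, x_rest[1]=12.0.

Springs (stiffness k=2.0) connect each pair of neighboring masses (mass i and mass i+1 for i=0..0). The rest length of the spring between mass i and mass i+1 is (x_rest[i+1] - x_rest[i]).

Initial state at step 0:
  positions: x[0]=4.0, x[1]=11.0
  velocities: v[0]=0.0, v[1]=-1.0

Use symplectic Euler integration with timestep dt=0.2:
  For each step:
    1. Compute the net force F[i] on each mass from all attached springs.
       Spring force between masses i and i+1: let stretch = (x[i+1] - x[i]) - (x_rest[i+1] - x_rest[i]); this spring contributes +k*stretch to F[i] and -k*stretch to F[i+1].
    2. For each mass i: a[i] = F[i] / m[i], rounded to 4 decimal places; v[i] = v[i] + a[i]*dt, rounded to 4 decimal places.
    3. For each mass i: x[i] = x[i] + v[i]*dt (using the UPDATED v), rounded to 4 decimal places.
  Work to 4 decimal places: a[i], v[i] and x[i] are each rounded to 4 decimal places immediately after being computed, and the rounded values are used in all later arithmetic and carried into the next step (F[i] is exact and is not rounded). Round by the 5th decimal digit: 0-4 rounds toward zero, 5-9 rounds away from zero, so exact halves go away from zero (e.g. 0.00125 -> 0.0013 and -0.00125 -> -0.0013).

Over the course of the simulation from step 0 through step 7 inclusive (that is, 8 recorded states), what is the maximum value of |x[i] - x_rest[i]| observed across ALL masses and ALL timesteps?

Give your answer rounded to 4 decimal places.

Step 0: x=[4.0000 11.0000] v=[0.0000 -1.0000]
Step 1: x=[4.0800 10.7200] v=[0.4000 -1.4000]
Step 2: x=[4.2112 10.3888] v=[0.6560 -1.6560]
Step 3: x=[4.3566 10.0434] v=[0.7270 -1.7270]
Step 4: x=[4.4769 9.7231] v=[0.6017 -1.6017]
Step 5: x=[4.5369 9.4631] v=[0.3002 -1.3002]
Step 6: x=[4.5110 9.2890] v=[-0.1293 -0.8707]
Step 7: x=[4.3874 9.2126] v=[-0.6181 -0.3819]
Max displacement = 2.7874

Answer: 2.7874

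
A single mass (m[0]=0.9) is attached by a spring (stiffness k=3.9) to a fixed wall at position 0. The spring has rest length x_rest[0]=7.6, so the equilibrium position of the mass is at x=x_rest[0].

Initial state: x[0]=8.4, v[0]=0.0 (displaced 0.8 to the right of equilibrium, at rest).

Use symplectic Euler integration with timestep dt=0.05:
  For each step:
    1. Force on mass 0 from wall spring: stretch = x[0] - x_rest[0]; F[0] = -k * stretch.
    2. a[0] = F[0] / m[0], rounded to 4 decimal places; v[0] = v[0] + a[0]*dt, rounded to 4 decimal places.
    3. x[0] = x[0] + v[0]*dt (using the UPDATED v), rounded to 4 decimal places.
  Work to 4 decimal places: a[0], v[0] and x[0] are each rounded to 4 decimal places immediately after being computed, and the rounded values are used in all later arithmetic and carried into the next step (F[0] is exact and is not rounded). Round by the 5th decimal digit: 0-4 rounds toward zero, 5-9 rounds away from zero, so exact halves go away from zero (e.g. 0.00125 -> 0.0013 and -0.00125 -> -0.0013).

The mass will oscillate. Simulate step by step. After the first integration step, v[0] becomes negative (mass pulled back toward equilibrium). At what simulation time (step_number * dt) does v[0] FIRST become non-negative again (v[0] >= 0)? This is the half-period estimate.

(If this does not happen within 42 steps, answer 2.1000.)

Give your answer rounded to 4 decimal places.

Step 0: x=[8.4000] v=[0.0000]
Step 1: x=[8.3913] v=[-0.1733]
Step 2: x=[8.3741] v=[-0.3448]
Step 3: x=[8.3485] v=[-0.5125]
Step 4: x=[8.3148] v=[-0.6747]
Step 5: x=[8.2733] v=[-0.8296]
Step 6: x=[8.2245] v=[-0.9755]
Step 7: x=[8.1690] v=[-1.1108]
Step 8: x=[8.1073] v=[-1.2341]
Step 9: x=[8.0401] v=[-1.3440]
Step 10: x=[7.9681] v=[-1.4394]
Step 11: x=[7.8921] v=[-1.5192]
Step 12: x=[7.8130] v=[-1.5825]
Step 13: x=[7.7316] v=[-1.6287]
Step 14: x=[7.6487] v=[-1.6572]
Step 15: x=[7.5653] v=[-1.6678]
Step 16: x=[7.4823] v=[-1.6603]
Step 17: x=[7.4006] v=[-1.6348]
Step 18: x=[7.3210] v=[-1.5916]
Step 19: x=[7.2444] v=[-1.5312]
Step 20: x=[7.1717] v=[-1.4542]
Step 21: x=[7.1036] v=[-1.3614]
Step 22: x=[7.0409] v=[-1.2538]
Step 23: x=[6.9843] v=[-1.1327]
Step 24: x=[6.9343] v=[-0.9993]
Step 25: x=[6.8915] v=[-0.8551]
Step 26: x=[6.8564] v=[-0.7016]
Step 27: x=[6.8294] v=[-0.5405]
Step 28: x=[6.8107] v=[-0.3735]
Step 29: x=[6.8006] v=[-0.2025]
Step 30: x=[6.7991] v=[-0.0293]
Step 31: x=[6.8063] v=[0.1442]
First v>=0 after going negative at step 31, time=1.5500

Answer: 1.5500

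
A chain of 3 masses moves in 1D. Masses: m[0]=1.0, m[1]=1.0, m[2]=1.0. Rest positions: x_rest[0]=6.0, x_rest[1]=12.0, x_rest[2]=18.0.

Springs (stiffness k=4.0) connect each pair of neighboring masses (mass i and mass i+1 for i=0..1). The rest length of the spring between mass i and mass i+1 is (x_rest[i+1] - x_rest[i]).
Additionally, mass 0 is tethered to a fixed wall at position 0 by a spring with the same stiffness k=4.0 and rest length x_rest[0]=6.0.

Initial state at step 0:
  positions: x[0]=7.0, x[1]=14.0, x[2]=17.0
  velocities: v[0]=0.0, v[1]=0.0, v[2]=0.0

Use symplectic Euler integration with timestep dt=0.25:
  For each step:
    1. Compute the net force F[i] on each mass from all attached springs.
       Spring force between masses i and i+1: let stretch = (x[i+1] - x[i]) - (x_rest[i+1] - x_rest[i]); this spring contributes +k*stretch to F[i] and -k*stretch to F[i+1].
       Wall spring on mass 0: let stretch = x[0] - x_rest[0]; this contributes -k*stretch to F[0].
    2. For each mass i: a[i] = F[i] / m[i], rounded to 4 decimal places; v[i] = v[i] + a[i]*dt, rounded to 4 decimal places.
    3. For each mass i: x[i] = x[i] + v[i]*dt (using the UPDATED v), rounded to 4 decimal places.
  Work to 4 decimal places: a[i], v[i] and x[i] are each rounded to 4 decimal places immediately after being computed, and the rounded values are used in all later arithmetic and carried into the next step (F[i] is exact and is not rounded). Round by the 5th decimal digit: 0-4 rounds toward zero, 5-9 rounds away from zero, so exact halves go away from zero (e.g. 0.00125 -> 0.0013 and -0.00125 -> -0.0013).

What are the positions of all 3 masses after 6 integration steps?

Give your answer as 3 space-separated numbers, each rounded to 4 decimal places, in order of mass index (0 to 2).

Answer: 4.3892 12.6522 18.3218

Derivation:
Step 0: x=[7.0000 14.0000 17.0000] v=[0.0000 0.0000 0.0000]
Step 1: x=[7.0000 13.0000 17.7500] v=[0.0000 -4.0000 3.0000]
Step 2: x=[6.7500 11.6875 18.8125] v=[-1.0000 -5.2500 4.2500]
Step 3: x=[6.0469 10.9219 19.5938] v=[-2.8125 -3.0625 3.1250]
Step 4: x=[5.0508 11.1055 19.7071] v=[-3.9844 0.7344 0.4531]
Step 5: x=[4.3057 11.9258 19.1700] v=[-2.9805 3.2813 -2.1485]
Step 6: x=[4.3892 12.6522 18.3218] v=[0.3339 2.9054 -3.3927]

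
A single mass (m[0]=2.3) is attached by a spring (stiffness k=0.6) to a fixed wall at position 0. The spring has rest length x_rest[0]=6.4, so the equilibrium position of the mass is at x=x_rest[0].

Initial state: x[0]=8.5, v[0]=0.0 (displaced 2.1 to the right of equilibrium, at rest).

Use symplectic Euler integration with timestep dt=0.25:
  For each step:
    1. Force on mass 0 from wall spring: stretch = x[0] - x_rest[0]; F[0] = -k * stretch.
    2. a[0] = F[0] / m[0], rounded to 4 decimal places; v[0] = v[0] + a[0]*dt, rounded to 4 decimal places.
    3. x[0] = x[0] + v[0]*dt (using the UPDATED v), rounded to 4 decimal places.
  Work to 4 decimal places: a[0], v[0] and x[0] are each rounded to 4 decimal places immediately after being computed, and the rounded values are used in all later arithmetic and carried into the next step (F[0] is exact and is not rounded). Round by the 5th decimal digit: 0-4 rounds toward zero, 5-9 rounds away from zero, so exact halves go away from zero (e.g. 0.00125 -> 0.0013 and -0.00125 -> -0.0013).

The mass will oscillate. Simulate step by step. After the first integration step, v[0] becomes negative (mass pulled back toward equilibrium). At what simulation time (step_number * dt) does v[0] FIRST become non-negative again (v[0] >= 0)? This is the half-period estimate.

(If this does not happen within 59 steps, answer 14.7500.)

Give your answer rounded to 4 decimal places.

Answer: 6.2500

Derivation:
Step 0: x=[8.5000] v=[0.0000]
Step 1: x=[8.4658] v=[-0.1370]
Step 2: x=[8.3979] v=[-0.2717]
Step 3: x=[8.2974] v=[-0.4020]
Step 4: x=[8.1660] v=[-0.5258]
Step 5: x=[8.0058] v=[-0.6410]
Step 6: x=[7.8194] v=[-0.7457]
Step 7: x=[7.6098] v=[-0.8383]
Step 8: x=[7.3805] v=[-0.9172]
Step 9: x=[7.1352] v=[-0.9812]
Step 10: x=[6.8779] v=[-1.0292]
Step 11: x=[6.6128] v=[-1.0604]
Step 12: x=[6.3442] v=[-1.0743]
Step 13: x=[6.0765] v=[-1.0707]
Step 14: x=[5.8141] v=[-1.0496]
Step 15: x=[5.5613] v=[-1.0114]
Step 16: x=[5.3221] v=[-0.9567]
Step 17: x=[5.1005] v=[-0.8864]
Step 18: x=[4.9001] v=[-0.8017]
Step 19: x=[4.7241] v=[-0.7039]
Step 20: x=[4.5755] v=[-0.5946]
Step 21: x=[4.4566] v=[-0.4756]
Step 22: x=[4.3694] v=[-0.3489]
Step 23: x=[4.3153] v=[-0.2165]
Step 24: x=[4.2952] v=[-0.0806]
Step 25: x=[4.3094] v=[0.0567]
First v>=0 after going negative at step 25, time=6.2500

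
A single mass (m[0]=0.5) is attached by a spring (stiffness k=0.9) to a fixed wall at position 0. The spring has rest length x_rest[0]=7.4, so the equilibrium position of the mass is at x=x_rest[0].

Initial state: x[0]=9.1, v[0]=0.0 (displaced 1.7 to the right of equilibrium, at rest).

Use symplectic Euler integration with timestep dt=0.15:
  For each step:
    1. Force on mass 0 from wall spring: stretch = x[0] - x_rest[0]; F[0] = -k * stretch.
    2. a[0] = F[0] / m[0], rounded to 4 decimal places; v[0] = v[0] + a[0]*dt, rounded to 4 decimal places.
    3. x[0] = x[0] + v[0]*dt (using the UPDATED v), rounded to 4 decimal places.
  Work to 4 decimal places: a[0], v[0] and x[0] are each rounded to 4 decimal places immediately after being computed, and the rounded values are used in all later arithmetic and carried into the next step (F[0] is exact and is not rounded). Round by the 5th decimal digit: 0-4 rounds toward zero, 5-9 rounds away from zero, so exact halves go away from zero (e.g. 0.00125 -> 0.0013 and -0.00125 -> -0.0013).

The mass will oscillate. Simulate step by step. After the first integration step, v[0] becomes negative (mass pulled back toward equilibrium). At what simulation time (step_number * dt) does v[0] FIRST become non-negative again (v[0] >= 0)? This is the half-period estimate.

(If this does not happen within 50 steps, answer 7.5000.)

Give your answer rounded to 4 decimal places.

Step 0: x=[9.1000] v=[0.0000]
Step 1: x=[9.0312] v=[-0.4590]
Step 2: x=[8.8963] v=[-0.8994]
Step 3: x=[8.7008] v=[-1.3034]
Step 4: x=[8.4526] v=[-1.6546]
Step 5: x=[8.1618] v=[-1.9388]
Step 6: x=[7.8401] v=[-2.1445]
Step 7: x=[7.5006] v=[-2.2633]
Step 8: x=[7.1570] v=[-2.2905]
Step 9: x=[6.8233] v=[-2.2249]
Step 10: x=[6.5129] v=[-2.0692]
Step 11: x=[6.2384] v=[-1.8297]
Step 12: x=[6.0110] v=[-1.5161]
Step 13: x=[5.8398] v=[-1.1411]
Step 14: x=[5.7318] v=[-0.7198]
Step 15: x=[5.6914] v=[-0.2694]
Step 16: x=[5.7202] v=[0.1919]
First v>=0 after going negative at step 16, time=2.4000

Answer: 2.4000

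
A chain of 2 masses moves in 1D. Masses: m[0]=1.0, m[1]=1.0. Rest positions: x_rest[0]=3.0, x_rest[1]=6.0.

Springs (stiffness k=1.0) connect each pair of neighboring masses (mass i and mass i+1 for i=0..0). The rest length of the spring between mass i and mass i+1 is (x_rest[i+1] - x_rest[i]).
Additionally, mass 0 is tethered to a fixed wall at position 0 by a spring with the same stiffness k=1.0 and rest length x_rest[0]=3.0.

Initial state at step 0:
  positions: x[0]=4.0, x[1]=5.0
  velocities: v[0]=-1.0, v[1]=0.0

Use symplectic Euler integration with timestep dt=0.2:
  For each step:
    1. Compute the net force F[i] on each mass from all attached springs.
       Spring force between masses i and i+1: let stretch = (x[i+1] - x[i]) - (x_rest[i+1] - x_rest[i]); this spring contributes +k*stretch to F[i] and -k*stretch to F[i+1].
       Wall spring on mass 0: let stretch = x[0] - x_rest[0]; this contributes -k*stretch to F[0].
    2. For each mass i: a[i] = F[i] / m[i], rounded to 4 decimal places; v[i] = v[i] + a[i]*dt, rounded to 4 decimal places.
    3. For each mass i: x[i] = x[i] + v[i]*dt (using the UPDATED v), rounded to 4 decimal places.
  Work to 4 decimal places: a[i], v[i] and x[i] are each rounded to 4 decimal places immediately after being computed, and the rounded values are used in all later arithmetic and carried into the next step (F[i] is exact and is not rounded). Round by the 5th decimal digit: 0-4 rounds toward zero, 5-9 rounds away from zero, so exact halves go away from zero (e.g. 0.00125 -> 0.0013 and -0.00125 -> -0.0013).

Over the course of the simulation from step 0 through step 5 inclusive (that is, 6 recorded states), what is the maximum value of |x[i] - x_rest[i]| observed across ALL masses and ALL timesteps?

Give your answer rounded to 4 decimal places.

Answer: 1.1007

Derivation:
Step 0: x=[4.0000 5.0000] v=[-1.0000 0.0000]
Step 1: x=[3.6800 5.0800] v=[-1.6000 0.4000]
Step 2: x=[3.2688 5.2240] v=[-2.0560 0.7200]
Step 3: x=[2.8051 5.4098] v=[-2.3187 0.9290]
Step 4: x=[2.3333 5.6114] v=[-2.3588 1.0081]
Step 5: x=[1.8993 5.8019] v=[-2.1698 0.9525]
Max displacement = 1.1007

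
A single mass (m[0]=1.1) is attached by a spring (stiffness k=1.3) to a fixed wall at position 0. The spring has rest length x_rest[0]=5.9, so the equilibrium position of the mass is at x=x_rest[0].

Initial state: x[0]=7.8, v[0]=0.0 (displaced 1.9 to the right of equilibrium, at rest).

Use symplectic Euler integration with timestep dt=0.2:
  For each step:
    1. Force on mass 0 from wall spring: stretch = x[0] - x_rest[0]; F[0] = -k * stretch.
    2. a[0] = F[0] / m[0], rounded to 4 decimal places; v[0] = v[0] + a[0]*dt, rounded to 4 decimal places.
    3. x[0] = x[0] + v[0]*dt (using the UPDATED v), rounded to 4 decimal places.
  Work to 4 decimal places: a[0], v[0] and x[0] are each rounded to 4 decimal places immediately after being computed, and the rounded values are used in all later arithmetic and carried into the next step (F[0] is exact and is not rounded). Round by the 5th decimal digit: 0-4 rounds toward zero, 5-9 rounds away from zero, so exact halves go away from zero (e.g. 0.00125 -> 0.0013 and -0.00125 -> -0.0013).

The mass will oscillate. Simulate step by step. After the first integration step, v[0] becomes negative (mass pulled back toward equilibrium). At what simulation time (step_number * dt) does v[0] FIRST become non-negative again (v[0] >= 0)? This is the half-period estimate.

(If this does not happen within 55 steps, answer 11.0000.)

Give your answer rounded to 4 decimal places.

Step 0: x=[7.8000] v=[0.0000]
Step 1: x=[7.7102] v=[-0.4491]
Step 2: x=[7.5348] v=[-0.8770]
Step 3: x=[7.2821] v=[-1.2634]
Step 4: x=[6.9641] v=[-1.5901]
Step 5: x=[6.5958] v=[-1.8416]
Step 6: x=[6.1946] v=[-2.0061]
Step 7: x=[5.7795] v=[-2.0757]
Step 8: x=[5.3701] v=[-2.0472]
Step 9: x=[4.9857] v=[-1.9220]
Step 10: x=[4.6445] v=[-1.7059]
Step 11: x=[4.3627] v=[-1.4091]
Step 12: x=[4.1536] v=[-1.0457]
Step 13: x=[4.0270] v=[-0.6329]
Step 14: x=[3.9890] v=[-0.1902]
Step 15: x=[4.0413] v=[0.2615]
First v>=0 after going negative at step 15, time=3.0000

Answer: 3.0000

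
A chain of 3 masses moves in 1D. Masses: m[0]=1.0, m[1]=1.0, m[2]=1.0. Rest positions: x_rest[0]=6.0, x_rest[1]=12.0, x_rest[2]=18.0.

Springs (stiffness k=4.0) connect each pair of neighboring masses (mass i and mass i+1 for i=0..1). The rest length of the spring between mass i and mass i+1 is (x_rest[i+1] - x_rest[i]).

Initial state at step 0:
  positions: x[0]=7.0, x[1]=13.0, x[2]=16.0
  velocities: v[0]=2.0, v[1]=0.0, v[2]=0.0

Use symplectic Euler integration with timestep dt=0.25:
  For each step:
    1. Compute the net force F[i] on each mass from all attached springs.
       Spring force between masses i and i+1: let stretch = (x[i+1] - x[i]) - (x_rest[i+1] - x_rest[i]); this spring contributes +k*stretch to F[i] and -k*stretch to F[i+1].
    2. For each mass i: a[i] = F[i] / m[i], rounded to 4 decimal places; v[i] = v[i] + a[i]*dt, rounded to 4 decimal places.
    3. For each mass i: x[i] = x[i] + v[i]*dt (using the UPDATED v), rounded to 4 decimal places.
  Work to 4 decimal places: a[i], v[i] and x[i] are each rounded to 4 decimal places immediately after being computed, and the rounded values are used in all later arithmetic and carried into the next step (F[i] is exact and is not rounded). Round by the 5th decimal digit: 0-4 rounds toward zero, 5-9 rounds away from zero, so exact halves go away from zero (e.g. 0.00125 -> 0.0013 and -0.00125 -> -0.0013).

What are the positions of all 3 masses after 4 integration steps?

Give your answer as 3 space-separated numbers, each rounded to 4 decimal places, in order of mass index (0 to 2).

Answer: 6.4336 12.0586 19.5078

Derivation:
Step 0: x=[7.0000 13.0000 16.0000] v=[2.0000 0.0000 0.0000]
Step 1: x=[7.5000 12.2500 16.7500] v=[2.0000 -3.0000 3.0000]
Step 2: x=[7.6875 11.4375 17.8750] v=[0.7500 -3.2500 4.5000]
Step 3: x=[7.3125 11.2969 18.8906] v=[-1.5000 -0.5625 4.0625]
Step 4: x=[6.4336 12.0586 19.5078] v=[-3.5156 3.0468 2.4688]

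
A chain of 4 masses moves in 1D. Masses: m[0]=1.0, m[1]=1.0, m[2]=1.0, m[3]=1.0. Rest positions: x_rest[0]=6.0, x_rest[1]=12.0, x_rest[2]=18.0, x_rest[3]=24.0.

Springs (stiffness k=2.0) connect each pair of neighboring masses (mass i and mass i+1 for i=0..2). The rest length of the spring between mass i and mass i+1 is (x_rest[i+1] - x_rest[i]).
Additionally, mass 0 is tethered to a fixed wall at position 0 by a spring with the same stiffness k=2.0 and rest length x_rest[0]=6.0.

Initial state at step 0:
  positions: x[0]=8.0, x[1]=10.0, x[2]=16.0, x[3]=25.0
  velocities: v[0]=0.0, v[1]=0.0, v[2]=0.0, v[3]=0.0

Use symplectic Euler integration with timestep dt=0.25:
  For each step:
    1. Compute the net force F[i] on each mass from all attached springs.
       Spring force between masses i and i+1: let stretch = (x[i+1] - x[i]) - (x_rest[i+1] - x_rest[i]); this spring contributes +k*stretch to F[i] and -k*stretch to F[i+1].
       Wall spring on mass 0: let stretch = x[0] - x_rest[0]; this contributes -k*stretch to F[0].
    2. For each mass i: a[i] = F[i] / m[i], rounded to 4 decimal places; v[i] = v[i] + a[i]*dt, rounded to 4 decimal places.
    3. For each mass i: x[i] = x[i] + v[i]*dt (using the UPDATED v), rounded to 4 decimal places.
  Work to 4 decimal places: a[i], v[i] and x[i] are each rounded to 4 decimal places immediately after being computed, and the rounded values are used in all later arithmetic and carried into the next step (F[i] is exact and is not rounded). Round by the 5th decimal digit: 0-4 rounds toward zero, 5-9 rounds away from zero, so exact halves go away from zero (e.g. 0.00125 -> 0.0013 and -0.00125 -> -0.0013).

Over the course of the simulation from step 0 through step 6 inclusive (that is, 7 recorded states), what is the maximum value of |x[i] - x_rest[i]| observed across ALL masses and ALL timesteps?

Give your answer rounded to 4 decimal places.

Answer: 2.6006

Derivation:
Step 0: x=[8.0000 10.0000 16.0000 25.0000] v=[0.0000 0.0000 0.0000 0.0000]
Step 1: x=[7.2500 10.5000 16.3750 24.6250] v=[-3.0000 2.0000 1.5000 -1.5000]
Step 2: x=[6.0000 11.3281 17.0469 23.9688] v=[-5.0000 3.3125 2.6875 -2.6250]
Step 3: x=[4.6660 12.2051 17.8692 23.1973] v=[-5.3360 3.5079 3.2891 -3.0860]
Step 4: x=[3.6911 12.8477 18.6495 22.5098] v=[-3.8995 2.5704 3.1211 -2.7501]
Step 5: x=[3.3994 13.0710 19.1871 22.0897] v=[-1.1668 0.8930 2.1504 -1.6803]
Step 6: x=[3.8917 12.8498 19.3230 22.0568] v=[1.9693 -0.8848 0.5437 -0.1316]
Max displacement = 2.6006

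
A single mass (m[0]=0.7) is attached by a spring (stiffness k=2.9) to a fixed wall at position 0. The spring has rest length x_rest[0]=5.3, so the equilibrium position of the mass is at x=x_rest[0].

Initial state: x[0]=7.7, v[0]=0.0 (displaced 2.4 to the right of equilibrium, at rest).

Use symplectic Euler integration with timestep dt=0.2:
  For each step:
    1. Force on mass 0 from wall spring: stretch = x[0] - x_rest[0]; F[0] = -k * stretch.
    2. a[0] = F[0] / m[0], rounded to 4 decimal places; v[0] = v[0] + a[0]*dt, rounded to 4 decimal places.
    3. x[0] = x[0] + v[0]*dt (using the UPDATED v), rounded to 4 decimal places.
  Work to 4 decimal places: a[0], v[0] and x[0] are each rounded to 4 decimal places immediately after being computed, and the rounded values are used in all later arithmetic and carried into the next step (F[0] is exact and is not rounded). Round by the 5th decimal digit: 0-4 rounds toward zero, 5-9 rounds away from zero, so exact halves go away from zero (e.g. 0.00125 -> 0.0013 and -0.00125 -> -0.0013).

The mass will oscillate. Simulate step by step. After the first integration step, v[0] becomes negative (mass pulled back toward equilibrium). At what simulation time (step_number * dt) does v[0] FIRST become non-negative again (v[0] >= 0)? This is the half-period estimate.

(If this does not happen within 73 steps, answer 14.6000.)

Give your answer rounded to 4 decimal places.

Answer: 1.6000

Derivation:
Step 0: x=[7.7000] v=[0.0000]
Step 1: x=[7.3023] v=[-1.9886]
Step 2: x=[6.5728] v=[-3.6476]
Step 3: x=[5.6324] v=[-4.7022]
Step 4: x=[4.6369] v=[-4.9776]
Step 5: x=[3.7513] v=[-4.4282]
Step 6: x=[3.1223] v=[-3.1450]
Step 7: x=[2.8542] v=[-1.3406]
Step 8: x=[2.9914] v=[0.6859]
First v>=0 after going negative at step 8, time=1.6000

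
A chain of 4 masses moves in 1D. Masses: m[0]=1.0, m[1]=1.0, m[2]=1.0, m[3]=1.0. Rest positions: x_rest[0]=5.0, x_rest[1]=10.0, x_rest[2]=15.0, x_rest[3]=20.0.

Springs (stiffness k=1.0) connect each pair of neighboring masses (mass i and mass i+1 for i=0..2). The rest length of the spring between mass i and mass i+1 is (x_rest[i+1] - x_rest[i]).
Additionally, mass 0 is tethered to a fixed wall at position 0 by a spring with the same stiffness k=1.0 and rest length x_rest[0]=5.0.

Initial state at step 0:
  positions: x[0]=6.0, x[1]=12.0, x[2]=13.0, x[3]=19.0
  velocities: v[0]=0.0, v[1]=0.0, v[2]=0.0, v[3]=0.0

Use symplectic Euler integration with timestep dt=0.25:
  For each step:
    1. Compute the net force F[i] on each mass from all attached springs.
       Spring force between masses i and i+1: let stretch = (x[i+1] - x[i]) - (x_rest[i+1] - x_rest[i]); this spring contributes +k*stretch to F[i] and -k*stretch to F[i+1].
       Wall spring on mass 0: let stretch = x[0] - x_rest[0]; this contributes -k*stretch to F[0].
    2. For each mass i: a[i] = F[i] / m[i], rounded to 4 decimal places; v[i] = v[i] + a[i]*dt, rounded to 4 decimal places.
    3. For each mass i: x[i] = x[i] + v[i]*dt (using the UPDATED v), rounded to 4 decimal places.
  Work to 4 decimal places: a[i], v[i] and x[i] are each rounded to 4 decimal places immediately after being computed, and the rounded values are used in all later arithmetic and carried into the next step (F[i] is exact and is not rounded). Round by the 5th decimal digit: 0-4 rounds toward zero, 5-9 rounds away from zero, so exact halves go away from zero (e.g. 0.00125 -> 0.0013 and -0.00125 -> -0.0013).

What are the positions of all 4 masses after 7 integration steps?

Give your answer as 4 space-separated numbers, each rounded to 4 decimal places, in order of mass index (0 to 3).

Answer: 4.5895 8.4328 16.1787 19.2488

Derivation:
Step 0: x=[6.0000 12.0000 13.0000 19.0000] v=[0.0000 0.0000 0.0000 0.0000]
Step 1: x=[6.0000 11.6875 13.3125 18.9375] v=[0.0000 -1.2500 1.2500 -0.2500]
Step 2: x=[5.9805 11.1211 13.8750 18.8359] v=[-0.0781 -2.2656 2.2500 -0.4063]
Step 3: x=[5.9085 10.4055 14.5755 18.7368] v=[-0.2881 -2.8623 2.8018 -0.3965]
Step 4: x=[5.7483 9.6695 15.2754 18.6901] v=[-0.6410 -2.9441 2.7996 -0.1868]
Step 5: x=[5.4739 9.0388 15.8384 18.7425] v=[-1.0978 -2.5229 2.2518 0.2095]
Step 6: x=[5.0801 8.6103 16.1579 18.9259] v=[-1.5751 -1.7142 1.2779 0.7335]
Step 7: x=[4.5895 8.4328 16.1787 19.2488] v=[-1.9626 -0.7099 0.0830 1.2915]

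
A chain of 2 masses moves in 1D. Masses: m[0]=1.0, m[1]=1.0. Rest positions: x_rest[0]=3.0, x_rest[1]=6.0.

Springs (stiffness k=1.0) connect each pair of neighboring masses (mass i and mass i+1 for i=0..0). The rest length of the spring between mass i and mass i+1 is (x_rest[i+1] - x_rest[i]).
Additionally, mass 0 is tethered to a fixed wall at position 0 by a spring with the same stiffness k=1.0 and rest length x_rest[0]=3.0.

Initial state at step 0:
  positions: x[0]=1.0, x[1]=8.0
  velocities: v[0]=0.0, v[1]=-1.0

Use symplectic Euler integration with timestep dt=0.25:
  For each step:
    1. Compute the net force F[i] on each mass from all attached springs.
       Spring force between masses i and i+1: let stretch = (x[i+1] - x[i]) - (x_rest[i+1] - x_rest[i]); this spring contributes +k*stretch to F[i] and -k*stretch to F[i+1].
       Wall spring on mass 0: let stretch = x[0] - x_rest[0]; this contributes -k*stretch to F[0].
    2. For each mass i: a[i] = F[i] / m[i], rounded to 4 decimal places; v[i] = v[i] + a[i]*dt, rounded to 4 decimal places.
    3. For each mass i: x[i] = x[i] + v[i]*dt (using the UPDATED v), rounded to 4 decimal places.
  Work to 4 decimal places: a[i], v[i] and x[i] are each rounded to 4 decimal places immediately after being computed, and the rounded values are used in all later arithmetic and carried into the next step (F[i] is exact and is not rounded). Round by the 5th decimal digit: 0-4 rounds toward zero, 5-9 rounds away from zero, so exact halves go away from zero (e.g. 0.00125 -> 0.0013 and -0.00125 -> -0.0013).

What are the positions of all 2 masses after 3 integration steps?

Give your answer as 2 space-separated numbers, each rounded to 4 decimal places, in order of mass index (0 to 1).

Answer: 2.8882 5.9995

Derivation:
Step 0: x=[1.0000 8.0000] v=[0.0000 -1.0000]
Step 1: x=[1.3750 7.5000] v=[1.5000 -2.0000]
Step 2: x=[2.0469 6.8047] v=[2.6875 -2.7813]
Step 3: x=[2.8882 5.9995] v=[3.3652 -3.2208]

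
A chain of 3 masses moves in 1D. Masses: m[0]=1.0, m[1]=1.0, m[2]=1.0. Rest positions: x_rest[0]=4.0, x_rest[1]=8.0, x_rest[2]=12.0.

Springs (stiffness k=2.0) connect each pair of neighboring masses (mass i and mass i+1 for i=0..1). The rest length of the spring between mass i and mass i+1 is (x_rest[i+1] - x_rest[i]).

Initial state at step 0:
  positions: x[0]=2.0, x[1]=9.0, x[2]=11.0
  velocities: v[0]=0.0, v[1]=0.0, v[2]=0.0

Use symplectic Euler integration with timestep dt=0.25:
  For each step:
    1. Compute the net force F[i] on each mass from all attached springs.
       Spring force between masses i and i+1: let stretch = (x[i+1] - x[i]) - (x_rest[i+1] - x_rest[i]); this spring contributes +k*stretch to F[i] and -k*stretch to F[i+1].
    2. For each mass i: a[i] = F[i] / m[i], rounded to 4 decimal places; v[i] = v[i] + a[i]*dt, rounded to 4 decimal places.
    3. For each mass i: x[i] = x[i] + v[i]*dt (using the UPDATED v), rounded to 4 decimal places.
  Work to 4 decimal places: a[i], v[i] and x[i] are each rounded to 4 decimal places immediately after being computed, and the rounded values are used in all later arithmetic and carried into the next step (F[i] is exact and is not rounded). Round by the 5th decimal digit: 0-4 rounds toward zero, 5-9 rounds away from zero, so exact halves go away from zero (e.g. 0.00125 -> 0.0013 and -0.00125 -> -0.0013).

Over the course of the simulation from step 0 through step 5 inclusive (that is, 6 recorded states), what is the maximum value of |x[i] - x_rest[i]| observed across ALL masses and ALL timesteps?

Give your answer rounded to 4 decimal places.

Step 0: x=[2.0000 9.0000 11.0000] v=[0.0000 0.0000 0.0000]
Step 1: x=[2.3750 8.3750 11.2500] v=[1.5000 -2.5000 1.0000]
Step 2: x=[3.0000 7.3594 11.6406] v=[2.5000 -4.0625 1.5625]
Step 3: x=[3.6699 6.3340 11.9961] v=[2.6797 -4.1016 1.4219]
Step 4: x=[4.1729 5.6834 12.1438] v=[2.0118 -2.6026 0.5909]
Step 5: x=[4.3647 5.6515 11.9840] v=[0.7671 -0.1277 -0.6393]
Max displacement = 2.3485

Answer: 2.3485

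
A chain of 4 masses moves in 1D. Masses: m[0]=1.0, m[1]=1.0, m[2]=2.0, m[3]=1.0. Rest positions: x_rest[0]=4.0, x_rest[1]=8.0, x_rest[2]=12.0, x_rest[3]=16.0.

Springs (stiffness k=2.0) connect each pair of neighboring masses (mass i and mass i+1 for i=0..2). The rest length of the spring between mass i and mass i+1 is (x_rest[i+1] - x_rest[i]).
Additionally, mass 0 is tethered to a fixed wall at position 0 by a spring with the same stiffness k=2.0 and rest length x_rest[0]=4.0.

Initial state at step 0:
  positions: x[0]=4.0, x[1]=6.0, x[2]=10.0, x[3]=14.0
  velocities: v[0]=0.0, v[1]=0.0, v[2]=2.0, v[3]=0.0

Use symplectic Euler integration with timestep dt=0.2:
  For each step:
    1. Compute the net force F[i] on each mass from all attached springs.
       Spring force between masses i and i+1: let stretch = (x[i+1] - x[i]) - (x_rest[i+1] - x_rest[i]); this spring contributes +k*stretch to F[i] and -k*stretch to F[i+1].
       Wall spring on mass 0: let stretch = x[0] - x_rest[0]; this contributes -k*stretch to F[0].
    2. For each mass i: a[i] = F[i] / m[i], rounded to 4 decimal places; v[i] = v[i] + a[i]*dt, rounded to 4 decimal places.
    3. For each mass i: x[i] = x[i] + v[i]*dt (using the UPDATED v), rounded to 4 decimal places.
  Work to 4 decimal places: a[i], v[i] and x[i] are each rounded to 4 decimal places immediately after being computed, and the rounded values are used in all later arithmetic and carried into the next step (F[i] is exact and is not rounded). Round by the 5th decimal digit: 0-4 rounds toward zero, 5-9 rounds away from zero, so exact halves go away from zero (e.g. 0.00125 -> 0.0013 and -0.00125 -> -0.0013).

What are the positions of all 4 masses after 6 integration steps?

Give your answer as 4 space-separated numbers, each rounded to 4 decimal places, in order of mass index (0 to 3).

Answer: 2.7588 8.1371 11.8354 14.8959

Derivation:
Step 0: x=[4.0000 6.0000 10.0000 14.0000] v=[0.0000 0.0000 2.0000 0.0000]
Step 1: x=[3.8400 6.1600 10.4000 14.0000] v=[-0.8000 0.8000 2.0000 0.0000]
Step 2: x=[3.5584 6.4736 10.7744 14.0320] v=[-1.4080 1.5680 1.8720 0.1600]
Step 3: x=[3.2253 6.8980 11.1071 14.1234] v=[-1.6653 2.1222 1.6634 0.4570]
Step 4: x=[2.9280 7.3654 11.3921 14.2935] v=[-1.4863 2.3368 1.4248 0.8505]
Step 5: x=[2.7515 7.7999 11.6320 14.5515] v=[-0.8825 2.1725 1.1997 1.2899]
Step 6: x=[2.7588 8.1371 11.8354 14.8959] v=[0.0363 1.6860 1.0172 1.7221]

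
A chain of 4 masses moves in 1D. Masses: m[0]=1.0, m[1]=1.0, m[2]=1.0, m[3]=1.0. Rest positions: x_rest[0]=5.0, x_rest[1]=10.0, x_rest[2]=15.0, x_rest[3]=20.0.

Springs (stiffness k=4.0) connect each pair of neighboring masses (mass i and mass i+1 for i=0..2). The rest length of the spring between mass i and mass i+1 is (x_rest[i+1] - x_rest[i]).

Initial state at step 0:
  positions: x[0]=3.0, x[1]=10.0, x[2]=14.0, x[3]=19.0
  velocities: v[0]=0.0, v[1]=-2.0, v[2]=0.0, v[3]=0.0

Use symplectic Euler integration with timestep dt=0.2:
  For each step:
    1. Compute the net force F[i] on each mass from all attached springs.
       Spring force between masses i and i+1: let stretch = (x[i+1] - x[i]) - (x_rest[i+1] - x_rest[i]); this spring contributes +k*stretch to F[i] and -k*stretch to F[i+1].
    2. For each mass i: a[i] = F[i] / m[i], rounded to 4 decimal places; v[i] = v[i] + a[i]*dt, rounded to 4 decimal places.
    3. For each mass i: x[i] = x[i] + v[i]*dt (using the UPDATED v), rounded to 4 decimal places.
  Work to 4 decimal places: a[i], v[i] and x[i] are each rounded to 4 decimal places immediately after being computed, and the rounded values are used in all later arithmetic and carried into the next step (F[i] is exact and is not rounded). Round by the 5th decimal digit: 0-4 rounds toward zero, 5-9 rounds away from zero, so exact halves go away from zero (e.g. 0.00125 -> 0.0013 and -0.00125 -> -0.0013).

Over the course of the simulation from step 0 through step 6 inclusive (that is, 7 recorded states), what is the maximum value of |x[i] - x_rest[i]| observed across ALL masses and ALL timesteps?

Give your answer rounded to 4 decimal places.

Step 0: x=[3.0000 10.0000 14.0000 19.0000] v=[0.0000 -2.0000 0.0000 0.0000]
Step 1: x=[3.3200 9.1200 14.1600 19.0000] v=[1.6000 -4.4000 0.8000 0.0000]
Step 2: x=[3.7680 8.1184 14.2880 19.0256] v=[2.2400 -5.0080 0.6400 0.1280]
Step 3: x=[4.1121 7.4079 14.1869 19.0932] v=[1.7203 -3.5526 -0.5056 0.3379]
Step 4: x=[4.1835 7.2547 13.7861 19.1758] v=[0.3569 -0.7660 -2.0038 0.4129]
Step 5: x=[3.9463 7.6551 13.2027 19.1960] v=[-1.1861 2.0022 -2.9172 0.1011]
Step 6: x=[3.5025 8.3497 12.6906 19.0573] v=[-2.2191 3.4732 -2.5606 -0.6935]
Max displacement = 2.7453

Answer: 2.7453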